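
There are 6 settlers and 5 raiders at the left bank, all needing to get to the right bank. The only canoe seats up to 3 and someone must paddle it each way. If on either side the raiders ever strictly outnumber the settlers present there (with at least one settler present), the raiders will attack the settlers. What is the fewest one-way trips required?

9

Counting alone: each trip to the right bank takes at most 3 across and each return brings at least 1 back, so after t trips out (and t−1 returns) at most 3t − (t−1) of the 11 are across; that first reaches 11 at t = 5, so at least 9 crossings are needed.
The plan below uses exactly 9 crossings, so it is optimal:
1. 3 raiders → the right bank.  (the left bank: 6S 2R; the right bank: 0S 3R)
2. 1 raider ← the left bank.  (the left bank: 6S 3R; the right bank: 0S 2R)
3. 3 settlers → the right bank.  (the left bank: 3S 3R; the right bank: 3S 2R)
4. 1 settler ← the left bank.  (the left bank: 4S 3R; the right bank: 2S 2R)
5. 2 settlers and 1 raider → the right bank.  (the left bank: 2S 2R; the right bank: 4S 3R)
6. 1 settler ← the left bank.  (the left bank: 3S 2R; the right bank: 3S 3R)
7. 2 settlers and 1 raider → the right bank.  (the left bank: 1S 1R; the right bank: 5S 4R)
8. 1 settler ← the left bank.  (the left bank: 2S 1R; the right bank: 4S 4R)
9. 2 settlers and 1 raider → the right bank.  (the left bank: 0S 0R; the right bank: 6S 5R)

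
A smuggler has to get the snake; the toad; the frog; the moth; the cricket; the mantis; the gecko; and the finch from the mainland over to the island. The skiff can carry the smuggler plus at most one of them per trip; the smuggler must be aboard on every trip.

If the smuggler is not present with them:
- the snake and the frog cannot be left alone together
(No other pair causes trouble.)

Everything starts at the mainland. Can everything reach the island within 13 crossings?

Counting alone: the smuggler can take at most 1 across per trip to the island, so moving all 8 needs at least 8 loaded trips out, with a return between consecutive ones — at least 15 crossings.
Since 13 < 15, 13 crossings cannot be enough. (The shortest complete plan in fact takes 15:)
1. Smuggler goes to the island with the snake.
2. Smuggler goes back to the mainland alone.
3. Smuggler goes to the island with the toad.
4. Smuggler goes back to the mainland alone.
5. Smuggler goes to the island with the moth.
6. Smuggler goes back to the mainland alone.
7. Smuggler goes to the island with the cricket.
8. Smuggler goes back to the mainland alone.
9. Smuggler goes to the island with the mantis.
10. Smuggler goes back to the mainland alone.
11. Smuggler goes to the island with the gecko.
12. Smuggler goes back to the mainland alone.
13. Smuggler goes to the island with the finch.
14. Smuggler goes back to the mainland alone.
15. Smuggler goes to the island with the frog.

No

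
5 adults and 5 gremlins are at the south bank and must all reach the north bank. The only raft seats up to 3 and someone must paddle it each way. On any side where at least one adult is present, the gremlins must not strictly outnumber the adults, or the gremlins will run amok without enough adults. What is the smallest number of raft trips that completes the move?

Counting alone: each trip to the north bank takes at most 3 across and each return brings at least 1 back, so after t trips out (and t−1 returns) at most 3t − (t−1) of the 10 are across; that first reaches 10 at t = 5, so at least 9 crossings are needed.
The safety rule pushes this higher. Following every safe sequence of crossings, the most of the 10 that can be at the north bank as the raft arrives there on crossing 9 is 9 — never all 10.
So no plan with fewer than 11 crossings exists, and this one achieves 11:
1. 2 gremlins → the north bank.  (the south bank: 5A 3G; the north bank: 0A 2G)
2. 1 gremlin ← the south bank.  (the south bank: 5A 4G; the north bank: 0A 1G)
3. 3 gremlins → the north bank.  (the south bank: 5A 1G; the north bank: 0A 4G)
4. 1 gremlin ← the south bank.  (the south bank: 5A 2G; the north bank: 0A 3G)
5. 3 adults → the north bank.  (the south bank: 2A 2G; the north bank: 3A 3G)
6. 1 adult and 1 gremlin ← the south bank.  (the south bank: 3A 3G; the north bank: 2A 2G)
7. 3 adults → the north bank.  (the south bank: 0A 3G; the north bank: 5A 2G)
8. 1 gremlin ← the south bank.  (the south bank: 0A 4G; the north bank: 5A 1G)
9. 2 gremlins → the north bank.  (the south bank: 0A 2G; the north bank: 5A 3G)
10. 1 gremlin ← the south bank.  (the south bank: 0A 3G; the north bank: 5A 2G)
11. 3 gremlins → the north bank.  (the south bank: 0A 0G; the north bank: 5A 5G)

11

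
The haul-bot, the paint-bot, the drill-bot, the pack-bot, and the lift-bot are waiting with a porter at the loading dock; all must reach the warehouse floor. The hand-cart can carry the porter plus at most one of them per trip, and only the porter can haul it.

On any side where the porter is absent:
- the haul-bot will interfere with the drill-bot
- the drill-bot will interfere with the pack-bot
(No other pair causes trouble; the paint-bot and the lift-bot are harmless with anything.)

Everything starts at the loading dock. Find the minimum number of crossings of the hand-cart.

Counting alone: the porter can take at most 1 across per trip to the warehouse floor, so moving all 5 needs at least 5 loaded trips out, with a return between consecutive ones — at least 9 crossings.
The safety rule pushes this higher. Following every safe sequence of crossings, the most of the 5 that can be at the warehouse floor as the hand-cart arrives there on crossing 9 is 4 — never all 5.
So no plan with fewer than 11 crossings exists, and this one achieves 11:
1. Porter goes to the warehouse floor with the drill-bot.
2. Porter goes back to the loading dock alone.
3. Porter goes to the warehouse floor with the haul-bot.
4. Porter goes back to the loading dock with the drill-bot.
5. Porter goes to the warehouse floor with the pack-bot.
6. Porter goes back to the loading dock alone.
7. Porter goes to the warehouse floor with the paint-bot.
8. Porter goes back to the loading dock alone.
9. Porter goes to the warehouse floor with the lift-bot.
10. Porter goes back to the loading dock alone.
11. Porter goes to the warehouse floor with the drill-bot.

11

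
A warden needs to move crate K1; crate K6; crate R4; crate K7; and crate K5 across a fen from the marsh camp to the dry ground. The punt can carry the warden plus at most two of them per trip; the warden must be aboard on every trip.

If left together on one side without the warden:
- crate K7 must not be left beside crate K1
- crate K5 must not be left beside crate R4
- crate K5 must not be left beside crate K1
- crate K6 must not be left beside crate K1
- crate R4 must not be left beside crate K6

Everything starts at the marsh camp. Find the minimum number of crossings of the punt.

7

Counting alone: the warden can take at most 2 across per trip to the dry ground, so moving all 5 needs at least 3 loaded trips out, with a return between consecutive ones — at least 5 crossings.
The safety rule pushes this higher. Following every safe sequence of crossings, the most of the 5 that can be at the dry ground as the punt arrives there on crossing 5 is 4 — never all 5.
So no plan with fewer than 7 crossings exists, and this one achieves 7:
1. Warden goes to the dry ground with crate K1 and crate R4.
2. Warden goes back to the marsh camp alone.
3. Warden goes to the dry ground with crate K6.
4. Warden goes back to the marsh camp with crate K1 and crate R4.
5. Warden goes to the dry ground with crate K5 and crate K7.
6. Warden goes back to the marsh camp alone.
7. Warden goes to the dry ground with crate K1 and crate R4.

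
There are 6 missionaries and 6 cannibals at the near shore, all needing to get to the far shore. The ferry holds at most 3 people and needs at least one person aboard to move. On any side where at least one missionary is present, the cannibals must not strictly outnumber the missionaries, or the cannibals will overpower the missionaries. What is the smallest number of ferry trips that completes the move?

Following every safe sequence of crossings from the start, the most of the 12 that can be at the far shore as the ferry arrives there on crossings 1, 3, 5 is 3, 5, 6 respectively; the best ever achieved is 6 of 12.
From crossing 7 on, no configuration arises that was not already reachable earlier: only 17 distinct safe configurations (who is on which side, and where the ferry is) can ever be reached, none of them has everyone across, and every continuation just revisits them. They are: 0 missionaries + 0 cannibals across (ferry back at the start); 0 missionaries + 1 cannibal across (ferry there); 0 missionaries + 1 cannibal across (ferry back at the start); 0 missionaries + 2 cannibals across (ferry there); 0 missionaries + 2 cannibals across (ferry back at the start); 0 missionaries + 3 cannibals across (ferry there); 0 missionaries + 3 cannibals across (ferry back at the start); 0 missionaries + 4 cannibals across (ferry there); 0 missionaries + 4 cannibals across (ferry back at the start); 0 missionaries + 5 cannibals across (ferry there); 0 missionaries + 5 cannibals across (ferry back at the start); 0 missionaries + 6 cannibals across (ferry there); 1 missionary + 1 cannibal across (ferry there); 1 missionary + 1 cannibal across (ferry back at the start); 2 missionaries + 2 cannibals across (ferry there); 2 missionaries + 2 cannibals across (ferry back at the start); 3 missionaries + 3 cannibals across (ferry there). So no valid plan exists.

impossible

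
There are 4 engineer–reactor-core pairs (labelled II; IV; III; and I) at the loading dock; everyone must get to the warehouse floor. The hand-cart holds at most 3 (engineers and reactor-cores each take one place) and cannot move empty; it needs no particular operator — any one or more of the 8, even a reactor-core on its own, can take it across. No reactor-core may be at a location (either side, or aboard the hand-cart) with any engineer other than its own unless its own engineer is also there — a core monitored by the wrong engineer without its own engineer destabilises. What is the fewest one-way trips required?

9

Counting alone: each trip to the warehouse floor takes at most 3 across and each return brings at least 1 back, so after t trips out (and t−1 returns) at most 3t − (t−1) of the 8 are across; that first reaches 8 at t = 4, so at least 7 crossings are needed.
The safety rule pushes this higher. Following every safe sequence of crossings, the most of the 8 that can be at the warehouse floor as the hand-cart arrives there on crossing 7 is 7 — never all 8.
So no plan with fewer than 9 crossings exists, and this one achieves 9:
1. engineer II and reactor-core II cross → the warehouse floor.
2. engineer II crosses ← the loading dock.
3. engineer II, engineer IV, and reactor-core IV cross → the warehouse floor.
4. engineer II and reactor-core II cross ← the loading dock.
5. engineer I, engineer II, and engineer III cross → the warehouse floor.
6. reactor-core IV crosses ← the loading dock.
7. reactor-core II and reactor-core IV cross → the warehouse floor.
8. reactor-core II crosses ← the loading dock.
9. reactor-core I, reactor-core II, and reactor-core III cross → the warehouse floor.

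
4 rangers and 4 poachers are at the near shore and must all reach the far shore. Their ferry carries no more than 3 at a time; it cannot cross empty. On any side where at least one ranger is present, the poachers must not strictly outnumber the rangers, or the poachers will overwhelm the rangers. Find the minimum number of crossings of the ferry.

Counting alone: each trip to the far shore takes at most 3 across and each return brings at least 1 back, so after t trips out (and t−1 returns) at most 3t − (t−1) of the 8 are across; that first reaches 8 at t = 4, so at least 7 crossings are needed.
The safety rule pushes this higher. Following every safe sequence of crossings, the most of the 8 that can be at the far shore as the ferry arrives there on crossing 7 is 7 — never all 8.
So no plan with fewer than 9 crossings exists, and this one achieves 9:
1. 2 poachers → the far shore.  (the near shore: 4R 2P; the far shore: 0R 2P)
2. 1 poacher ← the near shore.  (the near shore: 4R 3P; the far shore: 0R 1P)
3. 3 poachers → the far shore.  (the near shore: 4R 0P; the far shore: 0R 4P)
4. 1 poacher ← the near shore.  (the near shore: 4R 1P; the far shore: 0R 3P)
5. 3 rangers → the far shore.  (the near shore: 1R 1P; the far shore: 3R 3P)
6. 1 ranger and 1 poacher ← the near shore.  (the near shore: 2R 2P; the far shore: 2R 2P)
7. 2 rangers → the far shore.  (the near shore: 0R 2P; the far shore: 4R 2P)
8. 1 poacher ← the near shore.  (the near shore: 0R 3P; the far shore: 4R 1P)
9. 3 poachers → the far shore.  (the near shore: 0R 0P; the far shore: 4R 4P)

9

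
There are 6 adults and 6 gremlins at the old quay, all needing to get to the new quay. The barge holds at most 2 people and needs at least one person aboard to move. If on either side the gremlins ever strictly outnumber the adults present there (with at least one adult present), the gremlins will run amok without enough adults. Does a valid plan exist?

Following every safe sequence of crossings from the start, the most of the 12 that can be at the new quay as the barge arrives there on crossings 1, 3, 5, 7, 9 is 2, 3, 4, 5, 6 respectively; the best ever achieved is 6 of 12.
From crossing 11 on, no configuration arises that was not already reachable earlier: only 15 distinct safe configurations (who is on which side, and where the barge is) can ever be reached, none of them has everyone across, and every continuation just revisits them. They are: 0 adults + 0 gremlins across (barge back at the start); 0 adults + 1 gremlin across (barge there); 0 adults + 1 gremlin across (barge back at the start); 0 adults + 2 gremlins across (barge there); 0 adults + 2 gremlins across (barge back at the start); 0 adults + 3 gremlins across (barge there); 0 adults + 3 gremlins across (barge back at the start); 0 adults + 4 gremlins across (barge there); 0 adults + 4 gremlins across (barge back at the start); 0 adults + 5 gremlins across (barge there); 0 adults + 5 gremlins across (barge back at the start); 0 adults + 6 gremlins across (barge there); 1 adult + 1 gremlin across (barge there); 1 adult + 1 gremlin across (barge back at the start); 2 adults + 2 gremlins across (barge there). So no valid plan exists.

No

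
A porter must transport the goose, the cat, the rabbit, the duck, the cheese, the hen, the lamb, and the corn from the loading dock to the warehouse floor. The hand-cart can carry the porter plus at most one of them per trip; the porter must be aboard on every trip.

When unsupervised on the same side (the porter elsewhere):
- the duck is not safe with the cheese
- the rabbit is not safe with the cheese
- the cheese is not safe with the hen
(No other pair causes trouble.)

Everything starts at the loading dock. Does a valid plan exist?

Following every safe sequence of crossings from the start, the most of the 8 that can be at the warehouse floor as the hand-cart arrives there on crossings 1, 3, 5, 7, 9, 11 is 1, 2, 3, 4, 5, 6 respectively; the best ever achieved is 6 of 8.
From crossing 13 on, no configuration arises that was not already reachable earlier: only 144 distinct safe configurations (who is on which side, and where the hand-cart is) can ever be reached, none of them has everyone across, and every continuation just revisits them. So no valid plan exists.

No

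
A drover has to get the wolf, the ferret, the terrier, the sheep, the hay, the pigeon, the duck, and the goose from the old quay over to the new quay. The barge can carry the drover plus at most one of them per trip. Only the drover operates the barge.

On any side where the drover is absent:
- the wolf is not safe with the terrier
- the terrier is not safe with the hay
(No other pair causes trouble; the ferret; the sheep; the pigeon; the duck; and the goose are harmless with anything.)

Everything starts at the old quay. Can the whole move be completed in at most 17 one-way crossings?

Yes

Yes — this plan uses 17 crossings (≤ 17):
1. Drover goes to the new quay with the terrier.
2. Drover goes back to the old quay alone.
3. Drover goes to the new quay with the wolf.
4. Drover goes back to the old quay with the terrier.
5. Drover goes to the new quay with the hay.
6. Drover goes back to the old quay alone.
7. Drover goes to the new quay with the ferret.
8. Drover goes back to the old quay alone.
9. Drover goes to the new quay with the sheep.
10. Drover goes back to the old quay alone.
11. Drover goes to the new quay with the pigeon.
12. Drover goes back to the old quay alone.
13. Drover goes to the new quay with the duck.
14. Drover goes back to the old quay alone.
15. Drover goes to the new quay with the goose.
16. Drover goes back to the old quay alone.
17. Drover goes to the new quay with the terrier.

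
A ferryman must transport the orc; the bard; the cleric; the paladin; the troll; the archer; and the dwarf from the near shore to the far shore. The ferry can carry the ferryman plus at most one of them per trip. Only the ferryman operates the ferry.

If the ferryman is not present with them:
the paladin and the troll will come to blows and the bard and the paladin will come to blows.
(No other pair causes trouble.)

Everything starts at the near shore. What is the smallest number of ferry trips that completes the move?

Counting alone: the ferryman can take at most 1 across per trip to the far shore, so moving all 7 needs at least 7 loaded trips out, with a return between consecutive ones — at least 13 crossings.
The safety rule pushes this higher. Following every safe sequence of crossings, the most of the 7 that can be at the far shore as the ferry arrives there on crossing 13 is 6 — never all 7.
So no plan with fewer than 15 crossings exists, and this one achieves 15:
1. Ferryman goes to the far shore with the paladin.
2. Ferryman goes back to the near shore alone.
3. Ferryman goes to the far shore with the orc.
4. Ferryman goes back to the near shore alone.
5. Ferryman goes to the far shore with the bard.
6. Ferryman goes back to the near shore with the paladin.
7. Ferryman goes to the far shore with the troll.
8. Ferryman goes back to the near shore alone.
9. Ferryman goes to the far shore with the cleric.
10. Ferryman goes back to the near shore alone.
11. Ferryman goes to the far shore with the archer.
12. Ferryman goes back to the near shore alone.
13. Ferryman goes to the far shore with the dwarf.
14. Ferryman goes back to the near shore alone.
15. Ferryman goes to the far shore with the paladin.

15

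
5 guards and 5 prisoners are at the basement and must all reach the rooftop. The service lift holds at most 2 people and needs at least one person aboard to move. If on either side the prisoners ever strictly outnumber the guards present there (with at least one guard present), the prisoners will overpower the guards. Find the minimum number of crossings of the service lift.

impossible

Following every safe sequence of crossings from the start, the most of the 10 that can be at the rooftop as the service lift arrives there on crossings 1, 3, 5, 7 is 2, 3, 4, 5 respectively; the best ever achieved is 5 of 10.
From crossing 9 on, no configuration arises that was not already reachable earlier: only 13 distinct safe configurations (who is on which side, and where the service lift is) can ever be reached, none of them has everyone across, and every continuation just revisits them. They are: 0 guards + 0 prisoners across (service lift back at the start); 0 guards + 1 prisoner across (service lift there); 0 guards + 1 prisoner across (service lift back at the start); 0 guards + 2 prisoners across (service lift there); 0 guards + 2 prisoners across (service lift back at the start); 0 guards + 3 prisoners across (service lift there); 0 guards + 3 prisoners across (service lift back at the start); 0 guards + 4 prisoners across (service lift there); 0 guards + 4 prisoners across (service lift back at the start); 0 guards + 5 prisoners across (service lift there); 1 guard + 1 prisoner across (service lift there); 1 guard + 1 prisoner across (service lift back at the start); 2 guards + 2 prisoners across (service lift there). So no valid plan exists.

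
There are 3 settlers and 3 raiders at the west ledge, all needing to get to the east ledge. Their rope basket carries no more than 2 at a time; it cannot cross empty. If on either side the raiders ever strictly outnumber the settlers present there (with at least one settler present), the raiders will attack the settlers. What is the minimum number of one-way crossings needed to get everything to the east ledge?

Counting alone: each trip to the east ledge takes at most 2 across and each return brings at least 1 back, so after t trips out (and t−1 returns) at most 2t − (t−1) of the 6 are across; that first reaches 6 at t = 5, so at least 9 crossings are needed.
The safety rule pushes this higher. Following every safe sequence of crossings, the most of the 6 that can be at the east ledge as the rope basket arrives there on crossing 9 is 5 — never all 6.
So no plan with fewer than 11 crossings exists, and this one achieves 11:
1. 2 raiders → the east ledge.  (the west ledge: 3S 1R; the east ledge: 0S 2R)
2. 1 raider ← the west ledge.  (the west ledge: 3S 2R; the east ledge: 0S 1R)
3. 2 raiders → the east ledge.  (the west ledge: 3S 0R; the east ledge: 0S 3R)
4. 1 raider ← the west ledge.  (the west ledge: 3S 1R; the east ledge: 0S 2R)
5. 2 settlers → the east ledge.  (the west ledge: 1S 1R; the east ledge: 2S 2R)
6. 1 settler and 1 raider ← the west ledge.  (the west ledge: 2S 2R; the east ledge: 1S 1R)
7. 2 settlers → the east ledge.  (the west ledge: 0S 2R; the east ledge: 3S 1R)
8. 1 raider ← the west ledge.  (the west ledge: 0S 3R; the east ledge: 3S 0R)
9. 2 raiders → the east ledge.  (the west ledge: 0S 1R; the east ledge: 3S 2R)
10. 1 raider ← the west ledge.  (the west ledge: 0S 2R; the east ledge: 3S 1R)
11. 2 raiders → the east ledge.  (the west ledge: 0S 0R; the east ledge: 3S 3R)

11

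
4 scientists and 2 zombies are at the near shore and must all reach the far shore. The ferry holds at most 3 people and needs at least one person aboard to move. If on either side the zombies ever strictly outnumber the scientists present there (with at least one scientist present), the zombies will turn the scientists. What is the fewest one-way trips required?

Counting alone: each trip to the far shore takes at most 3 across and each return brings at least 1 back, so after t trips out (and t−1 returns) at most 3t − (t−1) of the 6 are across; that first reaches 6 at t = 3, so at least 5 crossings are needed.
The plan below uses exactly 5 crossings, so it is optimal:
1. 2 zombies → the far shore.  (the near shore: 4S 0Z; the far shore: 0S 2Z)
2. 1 zombie ← the near shore.  (the near shore: 4S 1Z; the far shore: 0S 1Z)
3. 2 scientists and 1 zombie → the far shore.  (the near shore: 2S 0Z; the far shore: 2S 2Z)
4. 1 zombie ← the near shore.  (the near shore: 2S 1Z; the far shore: 2S 1Z)
5. 2 scientists and 1 zombie → the far shore.  (the near shore: 0S 0Z; the far shore: 4S 2Z)

5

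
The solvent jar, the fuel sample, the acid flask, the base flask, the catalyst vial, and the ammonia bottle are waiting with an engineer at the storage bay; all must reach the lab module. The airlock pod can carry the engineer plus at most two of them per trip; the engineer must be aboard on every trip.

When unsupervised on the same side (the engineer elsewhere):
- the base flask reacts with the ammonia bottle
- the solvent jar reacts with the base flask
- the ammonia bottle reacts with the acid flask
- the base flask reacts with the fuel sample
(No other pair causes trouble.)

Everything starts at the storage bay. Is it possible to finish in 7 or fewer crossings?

Yes — this plan uses 7 crossings (≤ 7):
1. Engineer goes to the lab module with the acid flask and the base flask.
2. Engineer goes back to the storage bay alone.
3. Engineer goes to the lab module with the catalyst vial.
4. Engineer goes back to the storage bay alone.
5. Engineer goes to the lab module with the fuel sample and the solvent jar.
6. Engineer goes back to the storage bay with the base flask.
7. Engineer goes to the lab module with the ammonia bottle and the base flask.

Yes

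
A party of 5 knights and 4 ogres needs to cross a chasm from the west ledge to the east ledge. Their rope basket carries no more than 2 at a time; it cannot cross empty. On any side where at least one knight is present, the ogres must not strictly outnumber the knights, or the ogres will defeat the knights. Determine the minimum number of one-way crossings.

Counting alone: each trip to the east ledge takes at most 2 across and each return brings at least 1 back, so after t trips out (and t−1 returns) at most 2t − (t−1) of the 9 are across; that first reaches 9 at t = 8, so at least 15 crossings are needed.
The plan below uses exactly 15 crossings, so it is optimal:
1. 2 ogres → the east ledge.  (the west ledge: 5K 2O; the east ledge: 0K 2O)
2. 1 ogre ← the west ledge.  (the west ledge: 5K 3O; the east ledge: 0K 1O)
3. 2 ogres → the east ledge.  (the west ledge: 5K 1O; the east ledge: 0K 3O)
4. 1 ogre ← the west ledge.  (the west ledge: 5K 2O; the east ledge: 0K 2O)
5. 2 knights → the east ledge.  (the west ledge: 3K 2O; the east ledge: 2K 2O)
6. 1 ogre ← the west ledge.  (the west ledge: 3K 3O; the east ledge: 2K 1O)
7. 1 knight and 1 ogre → the east ledge.  (the west ledge: 2K 2O; the east ledge: 3K 2O)
8. 1 knight ← the west ledge.  (the west ledge: 3K 2O; the east ledge: 2K 2O)
9. 1 knight and 1 ogre → the east ledge.  (the west ledge: 2K 1O; the east ledge: 3K 3O)
10. 1 ogre ← the west ledge.  (the west ledge: 2K 2O; the east ledge: 3K 2O)
11. 1 knight and 1 ogre → the east ledge.  (the west ledge: 1K 1O; the east ledge: 4K 3O)
12. 1 knight ← the west ledge.  (the west ledge: 2K 1O; the east ledge: 3K 3O)
13. 1 knight and 1 ogre → the east ledge.  (the west ledge: 1K 0O; the east ledge: 4K 4O)
14. 1 ogre ← the west ledge.  (the west ledge: 1K 1O; the east ledge: 4K 3O)
15. 1 knight and 1 ogre → the east ledge.  (the west ledge: 0K 0O; the east ledge: 5K 4O)

15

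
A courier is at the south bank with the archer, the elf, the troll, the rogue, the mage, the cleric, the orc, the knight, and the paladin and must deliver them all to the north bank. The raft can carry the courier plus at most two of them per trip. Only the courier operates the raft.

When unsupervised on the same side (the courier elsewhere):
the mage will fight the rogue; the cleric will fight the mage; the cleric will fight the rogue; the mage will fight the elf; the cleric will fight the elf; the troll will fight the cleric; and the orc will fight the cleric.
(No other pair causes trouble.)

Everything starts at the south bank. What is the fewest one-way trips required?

Counting alone: the courier can take at most 2 across per trip to the north bank, so moving all 9 needs at least 5 loaded trips out, with a return between consecutive ones — at least 9 crossings.
The safety rule pushes this higher. Following every safe sequence of crossings, the most of the 9 that can be at the north bank as the raft arrives there on crossings 9, 11, 13 is 6, 7, 8 respectively — never all 9.
So no plan with fewer than 15 crossings exists, and this one achieves 15:
1. Courier goes to the north bank with the cleric and the mage.  [the south bank: the archer, the elf, the knight, the orc, the paladin, the rogue, the troll | the north bank: the cleric, the mage]
2. Courier goes back to the south bank with the mage.  [the south bank: the archer, the elf, the knight, the mage, the orc, the paladin, the rogue, the troll | the north bank: the cleric]
3. Courier goes to the north bank with the archer and the mage.  [the south bank: the elf, the knight, the orc, the paladin, the rogue, the troll | the north bank: the archer, the cleric, the mage]
4. Courier goes back to the south bank with the mage.  [the south bank: the elf, the knight, the mage, the orc, the paladin, the rogue, the troll | the north bank: the archer, the cleric]
5. Courier goes to the north bank with the elf and the rogue.  [the south bank: the knight, the mage, the orc, the paladin, the troll | the north bank: the archer, the cleric, the elf, the rogue]
6. Courier goes back to the south bank with the cleric.  [the south bank: the cleric, the knight, the mage, the orc, the paladin, the troll | the north bank: the archer, the elf, the rogue]
7. Courier goes to the north bank with the cleric and the troll.  [the south bank: the knight, the mage, the orc, the paladin | the north bank: the archer, the cleric, the elf, the rogue, the troll]
8. Courier goes back to the south bank with the cleric.  [the south bank: the cleric, the knight, the mage, the orc, the paladin | the north bank: the archer, the elf, the rogue, the troll]
9. Courier goes to the north bank with the mage and the orc.  [the south bank: the cleric, the knight, the paladin | the north bank: the archer, the elf, the mage, the orc, the rogue, the troll]
10. Courier goes back to the south bank with the mage.  [the south bank: the cleric, the knight, the mage, the paladin | the north bank: the archer, the elf, the orc, the rogue, the troll]
11. Courier goes to the north bank with the knight and the mage.  [the south bank: the cleric, the paladin | the north bank: the archer, the elf, the knight, the mage, the orc, the rogue, the troll]
12. Courier goes back to the south bank with the mage.  [the south bank: the cleric, the mage, the paladin | the north bank: the archer, the elf, the knight, the orc, the rogue, the troll]
13. Courier goes to the north bank with the mage and the paladin.  [the south bank: the cleric | the north bank: the archer, the elf, the knight, the mage, the orc, the paladin, the rogue, the troll]
14. Courier goes back to the south bank with the mage.  [the south bank: the cleric, the mage | the north bank: the archer, the elf, the knight, the orc, the paladin, the rogue, the troll]
15. Courier goes to the north bank with the cleric and the mage.  [the south bank: — | the north bank: the archer, the cleric, the elf, the knight, the mage, the orc, the paladin, the rogue, the troll]

15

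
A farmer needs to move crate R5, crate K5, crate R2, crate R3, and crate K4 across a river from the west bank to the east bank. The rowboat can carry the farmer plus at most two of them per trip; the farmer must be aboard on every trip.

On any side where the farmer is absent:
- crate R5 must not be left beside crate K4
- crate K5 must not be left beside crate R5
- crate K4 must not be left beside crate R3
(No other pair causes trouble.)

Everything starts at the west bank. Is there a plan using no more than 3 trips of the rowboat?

Counting alone: the farmer can take at most 2 across per trip to the east bank, so moving all 5 needs at least 3 loaded trips out, with a return between consecutive ones — at least 5 crossings.
Since 3 < 5, 3 crossings cannot be enough. (The shortest complete plan in fact takes 5:)
1. Farmer goes to the east bank with crate R3 and crate R5.
2. Farmer goes back to the west bank alone.
3. Farmer goes to the east bank with crate R2.
4. Farmer goes back to the west bank alone.
5. Farmer goes to the east bank with crate K4 and crate K5.

No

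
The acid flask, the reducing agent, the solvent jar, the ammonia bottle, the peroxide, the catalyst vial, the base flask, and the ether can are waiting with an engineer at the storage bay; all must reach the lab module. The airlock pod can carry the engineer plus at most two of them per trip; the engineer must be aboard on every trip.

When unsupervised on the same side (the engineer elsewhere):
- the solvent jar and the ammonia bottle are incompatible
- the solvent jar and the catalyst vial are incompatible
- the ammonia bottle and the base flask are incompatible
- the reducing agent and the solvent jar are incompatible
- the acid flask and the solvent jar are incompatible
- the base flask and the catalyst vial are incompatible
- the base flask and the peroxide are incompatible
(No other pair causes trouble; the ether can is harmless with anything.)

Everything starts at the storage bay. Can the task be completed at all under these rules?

Yes

1. Engineer goes to the lab module with the base flask and the solvent jar.  [the storage bay: the acid flask, the ammonia bottle, the catalyst vial, the ether can, the peroxide, the reducing agent | the lab module: the base flask, the solvent jar]
2. Engineer goes back to the storage bay alone.  [the storage bay: the acid flask, the ammonia bottle, the catalyst vial, the ether can, the peroxide, the reducing agent | the lab module: the base flask, the solvent jar]
3. Engineer goes to the lab module with the acid flask and the reducing agent.  [the storage bay: the ammonia bottle, the catalyst vial, the ether can, the peroxide | the lab module: the acid flask, the base flask, the reducing agent, the solvent jar]
4. Engineer goes back to the storage bay with the solvent jar.  [the storage bay: the ammonia bottle, the catalyst vial, the ether can, the peroxide, the solvent jar | the lab module: the acid flask, the base flask, the reducing agent]
5. Engineer goes to the lab module with the ammonia bottle and the catalyst vial.  [the storage bay: the ether can, the peroxide, the solvent jar | the lab module: the acid flask, the ammonia bottle, the base flask, the catalyst vial, the reducing agent]
6. Engineer goes back to the storage bay with the base flask.  [the storage bay: the base flask, the ether can, the peroxide, the solvent jar | the lab module: the acid flask, the ammonia bottle, the catalyst vial, the reducing agent]
7. Engineer goes to the lab module with the ether can and the peroxide.  [the storage bay: the base flask, the solvent jar | the lab module: the acid flask, the ammonia bottle, the catalyst vial, the ether can, the peroxide, the reducing agent]
8. Engineer goes back to the storage bay alone.  [the storage bay: the base flask, the solvent jar | the lab module: the acid flask, the ammonia bottle, the catalyst vial, the ether can, the peroxide, the reducing agent]
9. Engineer goes to the lab module with the base flask and the solvent jar.  [the storage bay: — | the lab module: the acid flask, the ammonia bottle, the base flask, the catalyst vial, the ether can, the peroxide, the reducing agent, the solvent jar]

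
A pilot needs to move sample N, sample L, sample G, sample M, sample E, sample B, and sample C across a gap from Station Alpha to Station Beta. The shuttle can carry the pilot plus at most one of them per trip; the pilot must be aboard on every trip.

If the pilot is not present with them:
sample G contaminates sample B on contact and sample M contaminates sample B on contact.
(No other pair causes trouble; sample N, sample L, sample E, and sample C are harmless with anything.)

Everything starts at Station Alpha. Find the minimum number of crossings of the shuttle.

Counting alone: the pilot can take at most 1 across per trip to Station Beta, so moving all 7 needs at least 7 loaded trips out, with a return between consecutive ones — at least 13 crossings.
The safety rule pushes this higher. Following every safe sequence of crossings, the most of the 7 that can be at Station Beta as the shuttle arrives there on crossing 13 is 6 — never all 7.
So no plan with fewer than 15 crossings exists, and this one achieves 15:
1. Pilot goes to Station Beta with sample B.  [Station Alpha: sample C, sample E, sample G, sample L, sample M, sample N | Station Beta: sample B]
2. Pilot goes back to Station Alpha alone.  [Station Alpha: sample C, sample E, sample G, sample L, sample M, sample N | Station Beta: sample B]
3. Pilot goes to Station Beta with sample N.  [Station Alpha: sample C, sample E, sample G, sample L, sample M | Station Beta: sample B, sample N]
4. Pilot goes back to Station Alpha alone.  [Station Alpha: sample C, sample E, sample G, sample L, sample M | Station Beta: sample B, sample N]
5. Pilot goes to Station Beta with sample L.  [Station Alpha: sample C, sample E, sample G, sample M | Station Beta: sample B, sample L, sample N]
6. Pilot goes back to Station Alpha alone.  [Station Alpha: sample C, sample E, sample G, sample M | Station Beta: sample B, sample L, sample N]
7. Pilot goes to Station Beta with sample G.  [Station Alpha: sample C, sample E, sample M | Station Beta: sample B, sample G, sample L, sample N]
8. Pilot goes back to Station Alpha with sample B.  [Station Alpha: sample B, sample C, sample E, sample M | Station Beta: sample G, sample L, sample N]
9. Pilot goes to Station Beta with sample M.  [Station Alpha: sample B, sample C, sample E | Station Beta: sample G, sample L, sample M, sample N]
10. Pilot goes back to Station Alpha alone.  [Station Alpha: sample B, sample C, sample E | Station Beta: sample G, sample L, sample M, sample N]
11. Pilot goes to Station Beta with sample E.  [Station Alpha: sample B, sample C | Station Beta: sample E, sample G, sample L, sample M, sample N]
12. Pilot goes back to Station Alpha alone.  [Station Alpha: sample B, sample C | Station Beta: sample E, sample G, sample L, sample M, sample N]
13. Pilot goes to Station Beta with sample C.  [Station Alpha: sample B | Station Beta: sample C, sample E, sample G, sample L, sample M, sample N]
14. Pilot goes back to Station Alpha alone.  [Station Alpha: sample B | Station Beta: sample C, sample E, sample G, sample L, sample M, sample N]
15. Pilot goes to Station Beta with sample B.  [Station Alpha: — | Station Beta: sample B, sample C, sample E, sample G, sample L, sample M, sample N]

15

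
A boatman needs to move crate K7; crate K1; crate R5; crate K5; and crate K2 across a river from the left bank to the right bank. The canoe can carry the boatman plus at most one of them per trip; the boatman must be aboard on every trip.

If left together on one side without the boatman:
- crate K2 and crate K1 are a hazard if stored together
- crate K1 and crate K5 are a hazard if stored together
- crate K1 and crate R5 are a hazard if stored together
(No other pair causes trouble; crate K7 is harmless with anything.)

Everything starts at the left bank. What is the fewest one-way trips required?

impossible

Following every safe sequence of crossings from the start, the most of the 5 that can be at the right bank as the canoe arrives there on crossings 1, 3, 5 is 1, 2, 3 respectively; the best ever achieved is 3 of 5.
From crossing 7 on, no configuration arises that was not already reachable earlier: only 18 distinct safe configurations (who is on which side, and where the canoe is) can ever be reached, none of them has everyone across, and every continuation just revisits them. So no valid plan exists.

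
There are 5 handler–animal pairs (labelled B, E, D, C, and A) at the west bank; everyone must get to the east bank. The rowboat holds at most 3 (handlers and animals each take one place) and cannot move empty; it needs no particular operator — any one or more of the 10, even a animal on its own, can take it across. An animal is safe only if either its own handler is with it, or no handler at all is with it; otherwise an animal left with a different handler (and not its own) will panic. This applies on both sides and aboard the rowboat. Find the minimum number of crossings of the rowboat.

11

Counting alone: each trip to the east bank takes at most 3 across and each return brings at least 1 back, so after t trips out (and t−1 returns) at most 3t − (t−1) of the 10 are across; that first reaches 10 at t = 5, so at least 9 crossings are needed.
The safety rule pushes this higher. Following every safe sequence of crossings, the most of the 10 that can be at the east bank as the rowboat arrives there on crossing 9 is 9 — never all 10.
So no plan with fewer than 11 crossings exists, and this one achieves 11:
1. animal B and handler B cross → the east bank.
2. handler B crosses ← the west bank.
3. animal C, animal D, and animal E cross → the east bank.
4. animal B crosses ← the west bank.
5. handler C, handler D, and handler E cross → the east bank.
6. animal E and handler E cross ← the west bank.
7. handler A, handler B, and handler E cross → the east bank.
8. animal D crosses ← the west bank.
9. animal B and animal E cross → the east bank.
10. animal B crosses ← the west bank.
11. animal A, animal B, and animal D cross → the east bank.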